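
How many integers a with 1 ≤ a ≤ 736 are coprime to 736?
352

The number of a ∈ {1, ..., 736} with gcd(a, 736) = 1 is by definition Euler's totient φ(736). φ is multiplicative, with φ(p^e) = p^e − p^(e−1). Factorise 736 = 2^5 · 23. Then
  φ(736) = (2^5 − 2^4) · (23 − 1) = 16 · 22 = 352.
So there are 352 such integers.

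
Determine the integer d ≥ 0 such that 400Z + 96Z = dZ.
In the PID Z, (a, b) is generated by gcd(a, b). Compute gcd(400, 96) with the extended Euclidean algorithm, tracking rows (r, s, t) with s·400 + t·96 = r:
  row A: (400, 1, 0)   [1·400 + 0·96 = 400]
  row B: (96, 0, 1)   [0·400 + 1·96 = 96]
  400 = 4·96 + 16   → row C = row A − 4·row B = (16, 1, −4)   [check: 1·400 − 4·96 = 16]
  96 = 6·16 + 0   → remainder 0, stop. gcd = 16 (last nonzero row C).
So gcd(400, 96) = 16, with Bézout identity 1·400 − 4·96 = 16. Containment (⊇): the Bézout identity exhibits 16 as an element of (400, 96), giving (16) ⊆ (400, 96). Containment (⊆): since 16 | 400 and 16 | 96 (400 = 16·25, 96 = 16·6), every Z-linear combination of 400 and 96 is divisible by 16, so (400, 96) ⊆ (16). Therefore (400, 96) = (16), d = 16.

Final answer: (400, 96) = (16); d = 16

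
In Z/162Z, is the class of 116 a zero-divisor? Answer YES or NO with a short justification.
YES

gcd(116, 162) = 2 > 1, so 116 is not a unit in Z/162Z. In Z/nZ every nonzero non-unit is a zero-divisor: explicitly, take b = 162/gcd = 81 ≠ 0 (mod 162); then 116·81 = 9396 = 58·162, i.e. 116·81 ≡ 0 (mod 162). So 116 is a zero-divisor.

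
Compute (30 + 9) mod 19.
Reduce the summands first: 30 ≡ 11 (mod 19), so 30 + 9 ≡ 11 + 9 (mod 19). 11 + 9 = 20; 20 = 1·19 + 1, so (30 + 9) mod 19 = 1.

Final answer: 1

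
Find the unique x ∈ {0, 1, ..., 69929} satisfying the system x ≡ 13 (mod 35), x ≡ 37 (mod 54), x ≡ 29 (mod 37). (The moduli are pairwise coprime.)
The moduli 35, 54, 37 are pairwise coprime, so by the CRT there is a unique solution mod 35·54·37 = 69930.
Solve by successive substitution. Start with x ≡ 13 (mod 35).
  Combine with x ≡ 37 (mod 54): write x = 13 + 35·t and require 13 + 35·t ≡ 37 (mod 54), i.e. 35·t ≡ 37 − 13 ≡ 24 (mod 54). Since 35^(−1) ≡ 17 (mod 54), t ≡ 17·24 ≡ 30 (mod 54). So x ≡ 13 + 35·30 = 1063 (mod 1890).
  Combine with x ≡ 29 (mod 37): write x = 1063 + 1890·t and require 1063 + 1890·t ≡ 29 (mod 37), i.e. 1890·t ≡ 29 − 1063 ≡ 2 (mod 37). Since 1890^(−1) ≡ 25 (mod 37) (1890 ≡ 3 (mod 37)), t ≡ 25·2 ≡ 13 (mod 37). So x ≡ 1063 + 1890·13 = 25633 (mod 69930).
Unique solution in [0, 69930): x = 25633.

Final answer: x ≡ 25633 (mod 69930); the representative in [0, 69930) is 25633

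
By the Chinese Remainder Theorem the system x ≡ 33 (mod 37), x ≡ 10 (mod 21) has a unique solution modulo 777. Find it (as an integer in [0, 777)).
The moduli 37, 21 are pairwise coprime, so by the CRT there is a unique solution mod 37·21 = 777.
Solve by successive substitution. Start with x ≡ 33 (mod 37).
  Combine with x ≡ 10 (mod 21): write x = 33 + 37·t and require 33 + 37·t ≡ 10 (mod 21), i.e. 37·t ≡ 10 − 33 ≡ 19 (mod 21). Since 37^(−1) ≡ 4 (mod 21) (37 ≡ 16 (mod 21)), t ≡ 4·19 ≡ 13 (mod 21). So x ≡ 33 + 37·13 = 514 (mod 777).
Unique solution in [0, 777): x = 514.

Final answer: x ≡ 514 (mod 777); the representative in [0, 777) is 514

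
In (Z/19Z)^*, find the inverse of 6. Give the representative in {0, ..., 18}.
6^(−1) ≡ 16 (mod 19)

Apply the extended Euclidean algorithm to (19, 6), tracking rows (r, s, t) with s·19 + t·6 = r. Each division r_prev = q·r_cur + r_new produces the new row as (previous row) − q·(current row):
  row A: (19, 1, 0)   [1·19 + 0·6 = 19]
  row B: (6, 0, 1)   [0·19 + 1·6 = 6]
  19 = 3·6 + 1   → row C = row A − 3·row B = (1, 1, −3)   [check: 1·19 − 3·6 = 1]
  6 = 6·1 + 0   → remainder 0, stop. gcd = 1 (last nonzero row C).
The gcd is 1, so 6 is invertible mod 19. The last nonzero row gives 1·19 − 3·6 = 1, so t = −3. So 6^(−1) ≡ −3 ≡ 16 (mod 19). Verify: 6 · 16 = 96 ≡ 1 (mod 19). ✓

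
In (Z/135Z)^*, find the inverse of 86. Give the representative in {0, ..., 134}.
86^(−1) ≡ 11 (mod 135)

Apply the extended Euclidean algorithm to (135, 86), tracking rows (r, s, t) with s·135 + t·86 = r. Each division r_prev = q·r_cur + r_new produces the new row as (previous row) − q·(current row):
  row A: (135, 1, 0)   [1·135 + 0·86 = 135]
  row B: (86, 0, 1)   [0·135 + 1·86 = 86]
  135 = 1·86 + 49   → row C = row A − 1·row B = (49, 1, −1)   [check: 1·135 − 1·86 = 49]
  86 = 1·49 + 37   → row D = row B − 1·row C = (37, −1, 2)   [check: −1·135 + 2·86 = 37]
  49 = 1·37 + 12   → row E = row C − 1·row D = (12, 2, −3)   [check: 2·135 − 3·86 = 12]
  37 = 3·12 + 1   → row F = row D − 3·row E = (1, −7, 11)   [check: −7·135 + 11·86 = 1]
  12 = 12·1 + 0   → remainder 0, stop. gcd = 1 (last nonzero row F).
The gcd is 1, so 86 is invertible mod 135. The last nonzero row gives −7·135 + 11·86 = 1, so t = 11. So 86^(−1) ≡ 11 (mod 135). Verify: 86 · 11 = 946 ≡ 1 (mod 135). ✓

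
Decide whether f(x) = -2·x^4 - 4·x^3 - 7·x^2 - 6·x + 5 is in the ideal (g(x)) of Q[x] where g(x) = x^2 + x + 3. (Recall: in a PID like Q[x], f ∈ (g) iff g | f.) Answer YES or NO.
NO

In Q[x] the ideal (g) consists of all multiples of g, so f ∈ (g) iff g | f, i.e. iff the remainder of f on division by g is 0. Divide f by g (g is monic, so eliminate the leading term of the running remainder at each step):
  leading term -2·x^4: subtract (-2·x^2)·g(x) = -2·x^4 - 2·x^3 - 6·x^2, leaving -2·x^3 - x^2 - 6·x + 5
  leading term -2·x^3: subtract (-2·x)·g(x) = -2·x^3 - 2·x^2 - 6·x, leaving x^2 + 5
  leading term x^2: subtract (1)·g(x) = x^2 + x + 3, leaving 2 - x
The remainder r(x) = 2 - x ≠ 0 (and deg r < deg g), so g ∤ f, i.e. f ∉ (g).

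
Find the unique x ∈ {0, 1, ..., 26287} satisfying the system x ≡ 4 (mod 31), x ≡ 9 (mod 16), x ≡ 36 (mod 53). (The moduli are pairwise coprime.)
The moduli 31, 16, 53 are pairwise coprime, so by the CRT there is a unique solution mod 31·16·53 = 26288.
Solve by successive substitution. Start with x ≡ 4 (mod 31).
  Combine with x ≡ 9 (mod 16): write x = 4 + 31·t and require 4 + 31·t ≡ 9 (mod 16), i.e. 31·t ≡ 9 − 4 ≡ 5 (mod 16). Since 31^(−1) ≡ 15 (mod 16) (31 ≡ 15 (mod 16)), t ≡ 15·5 ≡ 11 (mod 16). So x ≡ 4 + 31·11 = 345 (mod 496).
  Combine with x ≡ 36 (mod 53): write x = 345 + 496·t and require 345 + 496·t ≡ 36 (mod 53), i.e. 496·t ≡ 36 − 345 ≡ 9 (mod 53). Since 496^(−1) ≡ 14 (mod 53) (496 ≡ 19 (mod 53)), t ≡ 14·9 ≡ 20 (mod 53). So x ≡ 345 + 496·20 = 10265 (mod 26288).
Unique solution in [0, 26288): x = 10265.

Final answer: x ≡ 10265 (mod 26288); the representative in [0, 26288) is 10265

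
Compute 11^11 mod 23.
22

Use repeated squaring. Binary(11) = 1011. Walk through the bits of the exponent 11 left-to-right: at each bit after the leading one, square the running value, then multiply by 11 if the bit is 1 (always reducing mod 23):
  bit 1 = 1 (leading): start with 11.
  bit 2 = 0: square 11^2 = 121 ≡ 6 (mod 23).
  bit 3 = 1: square 6^2 = 36 ≡ 13; bit is 1, so multiply 13·11 = 143 ≡ 5 (mod 23).
  bit 4 = 1: square 5^2 = 25 ≡ 2; bit is 1, so multiply 2·11 = 22 (mod 23).
Final value: 11^11 ≡ 22 (mod 23).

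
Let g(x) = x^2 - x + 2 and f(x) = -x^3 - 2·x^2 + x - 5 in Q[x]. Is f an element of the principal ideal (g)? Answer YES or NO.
In Q[x] the ideal (g) consists of all multiples of g, so f ∈ (g) iff g | f, i.e. iff the remainder of f on division by g is 0. Divide f by g (g is monic, so eliminate the leading term of the running remainder at each step):
  leading term -x^3: subtract (-x)·g(x) = -x^3 + x^2 - 2·x, leaving -3·x^2 + 3·x - 5
  leading term -3·x^2: subtract (-3)·g(x) = -3·x^2 + 3·x - 6, leaving 1
The remainder r(x) = 1 ≠ 0 (and deg r < deg g), so g ∤ f, i.e. f ∉ (g).

Final answer: NO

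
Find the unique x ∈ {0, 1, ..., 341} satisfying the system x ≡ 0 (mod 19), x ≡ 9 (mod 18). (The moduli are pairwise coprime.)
The moduli 19, 18 are pairwise coprime, so by the CRT there is a unique solution mod 19·18 = 342.
Solve by successive substitution. Start with x ≡ 0 (mod 19).
  Combine with x ≡ 9 (mod 18): write x = 19·t and require 19·t ≡ 9 (mod 18). Since 19^(−1) ≡ 1 (mod 18) (19 ≡ 1 (mod 18)), t ≡ 1·9 ≡ 9 (mod 18). So x ≡ 19·9 = 171 (mod 342).
Unique solution in [0, 342): x = 171.

Final answer: x ≡ 171 (mod 342); the representative in [0, 342) is 171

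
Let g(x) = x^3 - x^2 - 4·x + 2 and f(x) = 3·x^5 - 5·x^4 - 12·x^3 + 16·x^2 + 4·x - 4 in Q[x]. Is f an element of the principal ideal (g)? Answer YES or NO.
YES

In Q[x] the ideal (g) consists of all multiples of g, so f ∈ (g) iff g | f, i.e. iff the remainder of f on division by g is 0. Divide f by g (g is monic, so eliminate the leading term of the running remainder at each step):
  leading term 3·x^5: subtract (3·x^2)·g(x) = 3·x^5 - 3·x^4 - 12·x^3 + 6·x^2, leaving -2·x^4 + 10·x^2 + 4·x - 4
  leading term -2·x^4: subtract (-2·x)·g(x) = -2·x^4 + 2·x^3 + 8·x^2 - 4·x, leaving -2·x^3 + 2·x^2 + 8·x - 4
  leading term -2·x^3: subtract (-2)·g(x) = -2·x^3 + 2·x^2 + 8·x - 4, leaving 0
The remainder is 0, so f(x) = g(x) · h(x) with h(x) = 3·x^2 - 2·x - 2. Hence g | f, i.e. f ∈ (g).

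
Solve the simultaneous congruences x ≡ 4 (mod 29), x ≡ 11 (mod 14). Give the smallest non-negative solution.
The moduli 29, 14 are pairwise coprime, so by the CRT there is a unique solution mod 29·14 = 406.
Solve by successive substitution. Start with x ≡ 4 (mod 29).
  Combine with x ≡ 11 (mod 14): write x = 4 + 29·t and require 4 + 29·t ≡ 11 (mod 14), i.e. 29·t ≡ 11 − 4 ≡ 7 (mod 14). Since 29^(−1) ≡ 1 (mod 14) (29 ≡ 1 (mod 14)), t ≡ 1·7 ≡ 7 (mod 14). So x ≡ 4 + 29·7 = 207 (mod 406).
Unique solution in [0, 406): x = 207.

Final answer: x ≡ 207 (mod 406); the representative in [0, 406) is 207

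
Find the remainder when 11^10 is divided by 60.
Use repeated squaring. Binary(10) = 1010. Walk through the bits of the exponent 10 left-to-right: at each bit after the leading one, square the running value, then multiply by 11 if the bit is 1 (always reducing mod 60):
  bit 1 = 1 (leading): start with 11.
  bit 2 = 0: square 11^2 = 121 ≡ 1 (mod 60).
  bit 3 = 1: square 1^2 = 1; bit is 1, so multiply 1·11 = 11 (mod 60).
  bit 4 = 0: square 11^2 = 121 ≡ 1 (mod 60).
Final value: 11^10 ≡ 1 (mod 60).

Final answer: 1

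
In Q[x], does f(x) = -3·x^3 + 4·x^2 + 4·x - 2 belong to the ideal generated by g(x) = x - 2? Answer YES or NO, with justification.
In Q[x] the ideal (g) consists of all multiples of g, so f ∈ (g) iff g | f, i.e. iff the remainder of f on division by g is 0. Divide f by g (g is monic, so eliminate the leading term of the running remainder at each step):
  leading term -3·x^3: subtract (-3·x^2)·g(x) = -3·x^3 + 6·x^2, leaving -2·x^2 + 4·x - 2
  leading term -2·x^2: subtract (-2·x)·g(x) = -2·x^2 + 4·x, leaving -2
The remainder r(x) = -2 ≠ 0 (and deg r < deg g), so g ∤ f, i.e. f ∉ (g).

Final answer: NO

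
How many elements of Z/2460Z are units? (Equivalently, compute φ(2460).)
An element a ∈ Z/2460Z is a unit iff gcd(a, 2460) = 1, so the number of units is φ(2460). φ is multiplicative, with φ(p^e) = p^e − p^(e−1). Factorise 2460 = 2^2 · 3 · 5 · 41. Then
  φ(2460) = (2^2 − 2^1) · (3 − 1) · (5 − 1) · (41 − 1) = 2 · 2 · 4 · 40 = 640.

Final answer: Z/2460Z has φ(2460) = 640 units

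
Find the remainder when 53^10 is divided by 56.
Use repeated squaring. Binary(10) = 1010. Walk through the bits of the exponent 10 left-to-right: at each bit after the leading one, square the running value, then multiply by 53 if the bit is 1 (always reducing mod 56):
  bit 1 = 1 (leading): start with 53.
  bit 2 = 0: square 53^2 = 2809 ≡ 9 (mod 56).
  bit 3 = 1: square 9^2 = 81 ≡ 25; bit is 1, so multiply 25·53 = 1325 ≡ 37 (mod 56).
  bit 4 = 0: square 37^2 = 1369 ≡ 25 (mod 56).
Final value: 53^10 ≡ 25 (mod 56).

Final answer: 25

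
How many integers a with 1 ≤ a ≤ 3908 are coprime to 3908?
The number of a ∈ {1, ..., 3908} with gcd(a, 3908) = 1 is by definition Euler's totient φ(3908). φ is multiplicative, with φ(p^e) = p^e − p^(e−1). Factorise 3908 = 2^2 · 977. Then
  φ(3908) = (2^2 − 2^1) · (977 − 1) = 2 · 976 = 1952.
So there are 1952 such integers.

Final answer: 1952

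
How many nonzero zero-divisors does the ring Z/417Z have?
In Z/417Z each nonzero element is either a unit (gcd with 417 is 1) or a zero-divisor (gcd > 1). The number of units is φ(417): factorise 417 = 3 · 139, so φ(417) = (3 − 1) · (139 − 1) = 2 · 138 = 276. The nonzero elements number 417 − 1 = 416. Hence the nonzero zero-divisors number 416 − 276 = 140.

Final answer: Z/417Z has 140 nonzero zero-divisors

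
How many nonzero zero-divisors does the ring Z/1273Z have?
Z/1273Z has 84 nonzero zero-divisors

In Z/1273Z each nonzero element is either a unit (gcd with 1273 is 1) or a zero-divisor (gcd > 1). The number of units is φ(1273): factorise 1273 = 19 · 67, so φ(1273) = (19 − 1) · (67 − 1) = 18 · 66 = 1188. The nonzero elements number 1273 − 1 = 1272. Hence the nonzero zero-divisors number 1272 − 1188 = 84.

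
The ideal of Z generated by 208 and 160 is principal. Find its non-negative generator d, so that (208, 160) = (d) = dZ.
(208, 160) = (16); d = 16

In the PID Z, (a, b) is generated by gcd(a, b). Compute gcd(208, 160) with the extended Euclidean algorithm, tracking rows (r, s, t) with s·208 + t·160 = r:
  row A: (208, 1, 0)   [1·208 + 0·160 = 208]
  row B: (160, 0, 1)   [0·208 + 1·160 = 160]
  208 = 1·160 + 48   → row C = row A − 1·row B = (48, 1, −1)   [check: 1·208 − 1·160 = 48]
  160 = 3·48 + 16   → row D = row B − 3·row C = (16, −3, 4)   [check: −3·208 + 4·160 = 16]
  48 = 3·16 + 0   → remainder 0, stop. gcd = 16 (last nonzero row D).
So gcd(208, 160) = 16, with Bézout identity −3·208 + 4·160 = 16. Containment (⊇): the Bézout identity exhibits 16 as an element of (208, 160), giving (16) ⊆ (208, 160). Containment (⊆): since 16 | 208 and 16 | 160 (208 = 16·13, 160 = 16·10), every Z-linear combination of 208 and 160 is divisible by 16, so (208, 160) ⊆ (16). Therefore (208, 160) = (16), d = 16.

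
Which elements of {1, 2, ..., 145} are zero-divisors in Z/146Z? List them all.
nonzero zero-divisors of Z/146Z = {2, 4, 6, 8, 10, 12, 14, 16, 18, 20, 22, 24, 26, 28, 30, 32, 34, 36, 38, 40, 42, 44, 46, 48, 50, 52, 54, 56, 58, 60, 62, 64, 66, 68, 70, 72, 73, 74, 76, 78, 80, 82, 84, 86, 88, 90, 92, 94, 96, 98, 100, 102, 104, 106, 108, 110, 112, 114, 116, 118, 120, 122, 124, 126, 128, 130, 132, 134, 136, 138, 140, 142, 144}

An element a ∈ Z/146Z (with a ≠ 0) is a zero-divisor iff gcd(a, 146) > 1 (because a is a unit precisely when gcd(a, n) = 1, and in Z/nZ every nonzero, non-unit element is a zero-divisor). Scan a = 1, ..., 145 and keep those with gcd(a, 146) > 1:
  gcd(2, 146) = 2, gcd(4, 146) = 2, gcd(6, 146) = 2, gcd(8, 146) = 2, gcd(10, 146) = 2, gcd(12, 146) = 2, gcd(14, 146) = 2, gcd(16, 146) = 2, gcd(18, 146) = 2, gcd(20, 146) = 2, gcd(22, 146) = 2, gcd(24, 146) = 2, gcd(26, 146) = 2, gcd(28, 146) = 2, gcd(30, 146) = 2, gcd(32, 146) = 2, gcd(34, 146) = 2, gcd(36, 146) = 2, gcd(38, 146) = 2, gcd(40, 146) = 2, gcd(42, 146) = 2, gcd(44, 146) = 2, gcd(46, 146) = 2, gcd(48, 146) = 2, gcd(50, 146) = 2, gcd(52, 146) = 2, gcd(54, 146) = 2, gcd(56, 146) = 2, gcd(58, 146) = 2, gcd(60, 146) = 2, gcd(62, 146) = 2, gcd(64, 146) = 2, gcd(66, 146) = 2, gcd(68, 146) = 2, gcd(70, 146) = 2, gcd(72, 146) = 2, gcd(73, 146) = 73, gcd(74, 146) = 2, gcd(76, 146) = 2, gcd(78, 146) = 2, gcd(80, 146) = 2, gcd(82, 146) = 2, gcd(84, 146) = 2, gcd(86, 146) = 2, gcd(88, 146) = 2, gcd(90, 146) = 2, gcd(92, 146) = 2, gcd(94, 146) = 2, gcd(96, 146) = 2, gcd(98, 146) = 2, gcd(100, 146) = 2, gcd(102, 146) = 2, gcd(104, 146) = 2, gcd(106, 146) = 2, gcd(108, 146) = 2, gcd(110, 146) = 2, gcd(112, 146) = 2, gcd(114, 146) = 2, gcd(116, 146) = 2, gcd(118, 146) = 2, gcd(120, 146) = 2, gcd(122, 146) = 2, gcd(124, 146) = 2, gcd(126, 146) = 2, gcd(128, 146) = 2, gcd(130, 146) = 2, gcd(132, 146) = 2, gcd(134, 146) = 2, gcd(136, 146) = 2, gcd(138, 146) = 2, gcd(140, 146) = 2, gcd(142, 146) = 2, gcd(144, 146) = 2.
All other a ∈ {1, ..., 145} have gcd(a, 146) = 1 and are units. So the nonzero zero-divisors are exactly the 73 values of a appearing in this scan.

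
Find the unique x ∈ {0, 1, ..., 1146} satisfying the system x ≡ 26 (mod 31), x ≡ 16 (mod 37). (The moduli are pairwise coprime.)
x ≡ 460 (mod 1147); the representative in [0, 1147) is 460

The moduli 31, 37 are pairwise coprime, so by the CRT there is a unique solution mod 31·37 = 1147.
Solve by successive substitution. Start with x ≡ 26 (mod 31).
  Combine with x ≡ 16 (mod 37): write x = 26 + 31·t and require 26 + 31·t ≡ 16 (mod 37), i.e. 31·t ≡ 16 − 26 ≡ 27 (mod 37). Since 31^(−1) ≡ 6 (mod 37), t ≡ 6·27 ≡ 14 (mod 37). So x ≡ 26 + 31·14 = 460 (mod 1147).
Unique solution in [0, 1147): x = 460.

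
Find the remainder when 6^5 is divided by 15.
6

Use repeated squaring. Binary(5) = 101. Walk through the bits of the exponent 5 left-to-right: at each bit after the leading one, square the running value, then multiply by 6 if the bit is 1 (always reducing mod 15):
  bit 1 = 1 (leading): start with 6.
  bit 2 = 0: square 6^2 = 36 ≡ 6 (mod 15).
  bit 3 = 1: square 6^2 = 36 ≡ 6; bit is 1, so multiply 6·6 = 36 ≡ 6 (mod 15).
Final value: 6^5 ≡ 6 (mod 15).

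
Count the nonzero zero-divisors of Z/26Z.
In Z/26Z each nonzero element is either a unit (gcd with 26 is 1) or a zero-divisor (gcd > 1). The number of units is φ(26): factorise 26 = 2 · 13, so φ(26) = (2 − 1) · (13 − 1) = 1 · 12 = 12. The nonzero elements number 26 − 1 = 25. Hence the nonzero zero-divisors number 25 − 12 = 13.

Final answer: Z/26Z has 13 nonzero zero-divisors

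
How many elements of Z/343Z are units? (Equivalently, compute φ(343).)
An element a ∈ Z/343Z is a unit iff gcd(a, 343) = 1, so the number of units is φ(343). φ is multiplicative, with φ(p^e) = p^e − p^(e−1). Factorise 343 = 7^3. Then
  φ(343) = (7^3 − 7^2) = 294 = 294.

Final answer: Z/343Z has φ(343) = 294 units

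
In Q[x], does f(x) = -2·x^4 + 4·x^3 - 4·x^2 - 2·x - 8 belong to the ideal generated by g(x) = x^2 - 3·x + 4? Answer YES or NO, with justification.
In Q[x] the ideal (g) consists of all multiples of g, so f ∈ (g) iff g | f, i.e. iff the remainder of f on division by g is 0. Divide f by g (g is monic, so eliminate the leading term of the running remainder at each step):
  leading term -2·x^4: subtract (-2·x^2)·g(x) = -2·x^4 + 6·x^3 - 8·x^2, leaving -2·x^3 + 4·x^2 - 2·x - 8
  leading term -2·x^3: subtract (-2·x)·g(x) = -2·x^3 + 6·x^2 - 8·x, leaving -2·x^2 + 6·x - 8
  leading term -2·x^2: subtract (-2)·g(x) = -2·x^2 + 6·x - 8, leaving 0
The remainder is 0, so f(x) = g(x) · h(x) with h(x) = -2·x^2 - 2·x - 2. Hence g | f, i.e. f ∈ (g).

Final answer: YES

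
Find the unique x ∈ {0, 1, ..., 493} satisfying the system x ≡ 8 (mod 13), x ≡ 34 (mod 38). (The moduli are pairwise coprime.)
x ≡ 34 (mod 494); the representative in [0, 494) is 34

The moduli 13, 38 are pairwise coprime, so by the CRT there is a unique solution mod 13·38 = 494.
Solve by successive substitution. Start with x ≡ 8 (mod 13).
  Combine with x ≡ 34 (mod 38): write x = 8 + 13·t and require 8 + 13·t ≡ 34 (mod 38), i.e. 13·t ≡ 34 − 8 ≡ 26 (mod 38). Since 13^(−1) ≡ 3 (mod 38), t ≡ 3·26 ≡ 2 (mod 38). So x ≡ 8 + 13·2 = 34 (mod 494).
Unique solution in [0, 494): x = 34.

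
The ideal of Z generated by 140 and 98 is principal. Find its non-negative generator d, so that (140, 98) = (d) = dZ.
(140, 98) = (14); d = 14

In the PID Z, (a, b) is generated by gcd(a, b). Compute gcd(140, 98) with the extended Euclidean algorithm, tracking rows (r, s, t) with s·140 + t·98 = r:
  row A: (140, 1, 0)   [1·140 + 0·98 = 140]
  row B: (98, 0, 1)   [0·140 + 1·98 = 98]
  140 = 1·98 + 42   → row C = row A − 1·row B = (42, 1, −1)   [check: 1·140 − 1·98 = 42]
  98 = 2·42 + 14   → row D = row B − 2·row C = (14, −2, 3)   [check: −2·140 + 3·98 = 14]
  42 = 3·14 + 0   → remainder 0, stop. gcd = 14 (last nonzero row D).
So gcd(140, 98) = 14, with Bézout identity −2·140 + 3·98 = 14. Containment (⊇): the Bézout identity exhibits 14 as an element of (140, 98), giving (14) ⊆ (140, 98). Containment (⊆): since 14 | 140 and 14 | 98 (140 = 14·10, 98 = 14·7), every Z-linear combination of 140 and 98 is divisible by 14, so (140, 98) ⊆ (14). Therefore (140, 98) = (14), d = 14.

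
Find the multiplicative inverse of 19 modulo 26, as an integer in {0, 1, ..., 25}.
Apply the extended Euclidean algorithm to (26, 19), tracking rows (r, s, t) with s·26 + t·19 = r. Each division r_prev = q·r_cur + r_new produces the new row as (previous row) − q·(current row):
  row A: (26, 1, 0)   [1·26 + 0·19 = 26]
  row B: (19, 0, 1)   [0·26 + 1·19 = 19]
  26 = 1·19 + 7   → row C = row A − 1·row B = (7, 1, −1)   [check: 1·26 − 1·19 = 7]
  19 = 2·7 + 5   → row D = row B − 2·row C = (5, −2, 3)   [check: −2·26 + 3·19 = 5]
  7 = 1·5 + 2   → row E = row C − 1·row D = (2, 3, −4)   [check: 3·26 − 4·19 = 2]
  5 = 2·2 + 1   → row F = row D − 2·row E = (1, −8, 11)   [check: −8·26 + 11·19 = 1]
  2 = 2·1 + 0   → remainder 0, stop. gcd = 1 (last nonzero row F).
The gcd is 1, so 19 is invertible mod 26. The last nonzero row gives −8·26 + 11·19 = 1, so t = 11. So 19^(−1) ≡ 11 (mod 26). Verify: 19 · 11 = 209 ≡ 1 (mod 26). ✓

Final answer: 19^(−1) ≡ 11 (mod 26)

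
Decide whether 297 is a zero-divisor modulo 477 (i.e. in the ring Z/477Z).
YES

gcd(297, 477) = 9 > 1, so 297 is not a unit in Z/477Z. In Z/nZ every nonzero non-unit is a zero-divisor: explicitly, take b = 477/gcd = 53 ≠ 0 (mod 477); then 297·53 = 15741 = 33·477, i.e. 297·53 ≡ 0 (mod 477). So 297 is a zero-divisor.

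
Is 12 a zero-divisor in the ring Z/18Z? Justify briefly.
gcd(12, 18) = 6 > 1, so 12 is not a unit in Z/18Z. In Z/nZ every nonzero non-unit is a zero-divisor: explicitly, take b = 18/gcd = 3 ≠ 0 (mod 18); then 12·3 = 36 = 2·18, i.e. 12·3 ≡ 0 (mod 18). So 12 is a zero-divisor.

Final answer: YES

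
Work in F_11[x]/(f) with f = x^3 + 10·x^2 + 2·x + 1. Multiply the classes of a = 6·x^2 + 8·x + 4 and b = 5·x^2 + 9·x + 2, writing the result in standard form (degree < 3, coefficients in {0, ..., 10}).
a · b ≡ 3·x^2 + 5·x + 5 (mod f(x))

Multiply as integer polynomials: a · b = 30·x^4 + 94·x^3 + 104·x^2 + 52·x + 8. Reducing coefficients mod 11: a · b ≡ 8·x^4 + 6·x^3 + 5·x^2 + 8·x + 8. Now divide by f(x) = x^3 + 10·x^2 + 2·x + 1 in F_11[x], eliminating the leading term at each step:
  leading term 8·x^4: subtract (8·x)·f(x) = 8·x^4 + 3·x^3 + 5·x^2 + 8·x, leaving 3·x^3 + 8 (coefficients mod 11)
  leading term 3·x^3: subtract (3)·f(x) = 3·x^3 + 8·x^2 + 6·x + 3, leaving 3·x^2 + 5·x + 5 (coefficients mod 11)
The degree is now < 3, so this is the remainder. Hence a · b ≡ 3·x^2 + 5·x + 5 in F_11[x]/(f).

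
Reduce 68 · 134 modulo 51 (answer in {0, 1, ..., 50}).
34

Reduce the factors first: 68 ≡ 17, 134 ≡ 32 (mod 51), so 68 · 134 ≡ 17 · 32 (mod 51). 17 · 32 = 544. Dividing by 51: 544 = 10·51 + 34. So (68 · 134) mod 51 = 34.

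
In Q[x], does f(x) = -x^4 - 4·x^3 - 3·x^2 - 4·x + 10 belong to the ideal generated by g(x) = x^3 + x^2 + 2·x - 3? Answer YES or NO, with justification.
In Q[x] the ideal (g) consists of all multiples of g, so f ∈ (g) iff g | f, i.e. iff the remainder of f on division by g is 0. Divide f by g (g is monic, so eliminate the leading term of the running remainder at each step):
  leading term -x^4: subtract (-x)·g(x) = -x^4 - x^3 - 2·x^2 + 3·x, leaving -3·x^3 - x^2 - 7·x + 10
  leading term -3·x^3: subtract (-3)·g(x) = -3·x^3 - 3·x^2 - 6·x + 9, leaving 2·x^2 - x + 1
The remainder r(x) = 2·x^2 - x + 1 ≠ 0 (and deg r < deg g), so g ∤ f, i.e. f ∉ (g).

Final answer: NO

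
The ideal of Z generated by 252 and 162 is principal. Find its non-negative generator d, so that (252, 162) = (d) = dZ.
(252, 162) = (18); d = 18

In the PID Z, (a, b) is generated by gcd(a, b). Compute gcd(252, 162) with the extended Euclidean algorithm, tracking rows (r, s, t) with s·252 + t·162 = r:
  row A: (252, 1, 0)   [1·252 + 0·162 = 252]
  row B: (162, 0, 1)   [0·252 + 1·162 = 162]
  252 = 1·162 + 90   → row C = row A − 1·row B = (90, 1, −1)   [check: 1·252 − 1·162 = 90]
  162 = 1·90 + 72   → row D = row B − 1·row C = (72, −1, 2)   [check: −1·252 + 2·162 = 72]
  90 = 1·72 + 18   → row E = row C − 1·row D = (18, 2, −3)   [check: 2·252 − 3·162 = 18]
  72 = 4·18 + 0   → remainder 0, stop. gcd = 18 (last nonzero row E).
So gcd(252, 162) = 18, with Bézout identity 2·252 − 3·162 = 18. Containment (⊇): the Bézout identity exhibits 18 as an element of (252, 162), giving (18) ⊆ (252, 162). Containment (⊆): since 18 | 252 and 18 | 162 (252 = 18·14, 162 = 18·9), every Z-linear combination of 252 and 162 is divisible by 18, so (252, 162) ⊆ (18). Therefore (252, 162) = (18), d = 18.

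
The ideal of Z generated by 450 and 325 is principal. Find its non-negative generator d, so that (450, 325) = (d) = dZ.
In the PID Z, (a, b) is generated by gcd(a, b). Compute gcd(450, 325) with the extended Euclidean algorithm, tracking rows (r, s, t) with s·450 + t·325 = r:
  row A: (450, 1, 0)   [1·450 + 0·325 = 450]
  row B: (325, 0, 1)   [0·450 + 1·325 = 325]
  450 = 1·325 + 125   → row C = row A − 1·row B = (125, 1, −1)   [check: 1·450 − 1·325 = 125]
  325 = 2·125 + 75   → row D = row B − 2·row C = (75, −2, 3)   [check: −2·450 + 3·325 = 75]
  125 = 1·75 + 50   → row E = row C − 1·row D = (50, 3, −4)   [check: 3·450 − 4·325 = 50]
  75 = 1·50 + 25   → row F = row D − 1·row E = (25, −5, 7)   [check: −5·450 + 7·325 = 25]
  50 = 2·25 + 0   → remainder 0, stop. gcd = 25 (last nonzero row F).
So gcd(450, 325) = 25, with Bézout identity −5·450 + 7·325 = 25. Containment (⊇): the Bézout identity exhibits 25 as an element of (450, 325), giving (25) ⊆ (450, 325). Containment (⊆): since 25 | 450 and 25 | 325 (450 = 25·18, 325 = 25·13), every Z-linear combination of 450 and 325 is divisible by 25, so (450, 325) ⊆ (25). Therefore (450, 325) = (25), d = 25.

Final answer: (450, 325) = (25); d = 25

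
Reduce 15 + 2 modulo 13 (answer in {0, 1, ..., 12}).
4

Reduce the summands first: 15 ≡ 2 (mod 13), so 15 + 2 ≡ 2 + 2 (mod 13). 2 + 2 = 4; 4 = 0·13 + 4, so (15 + 2) mod 13 = 4.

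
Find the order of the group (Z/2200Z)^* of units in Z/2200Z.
(Z/2200Z)^* consists of the classes a with gcd(a, 2200) = 1, so its order is φ(2200). φ is multiplicative, with φ(p^e) = p^e − p^(e−1). Factorise 2200 = 2^3 · 5^2 · 11. Then
  φ(2200) = (2^3 − 2^2) · (5^2 − 5^1) · (11 − 1) = 4 · 20 · 10 = 800.
Thus |(Z/2200Z)^*| = 800.

Final answer: |(Z/2200Z)^*| = 800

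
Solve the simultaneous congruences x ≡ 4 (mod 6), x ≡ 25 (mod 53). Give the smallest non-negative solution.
x ≡ 184 (mod 318); the representative in [0, 318) is 184

The moduli 6, 53 are pairwise coprime, so by the CRT there is a unique solution mod 6·53 = 318.
Solve by successive substitution. Start with x ≡ 4 (mod 6).
  Combine with x ≡ 25 (mod 53): write x = 4 + 6·t and require 4 + 6·t ≡ 25 (mod 53), i.e. 6·t ≡ 25 − 4 ≡ 21 (mod 53). Since 6^(−1) ≡ 9 (mod 53), t ≡ 9·21 ≡ 30 (mod 53). So x ≡ 4 + 6·30 = 184 (mod 318).
Unique solution in [0, 318): x = 184.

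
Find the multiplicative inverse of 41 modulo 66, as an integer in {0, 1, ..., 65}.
41^(−1) ≡ 29 (mod 66)

Apply the extended Euclidean algorithm to (66, 41), tracking rows (r, s, t) with s·66 + t·41 = r. Each division r_prev = q·r_cur + r_new produces the new row as (previous row) − q·(current row):
  row A: (66, 1, 0)   [1·66 + 0·41 = 66]
  row B: (41, 0, 1)   [0·66 + 1·41 = 41]
  66 = 1·41 + 25   → row C = row A − 1·row B = (25, 1, −1)   [check: 1·66 − 1·41 = 25]
  41 = 1·25 + 16   → row D = row B − 1·row C = (16, −1, 2)   [check: −1·66 + 2·41 = 16]
  25 = 1·16 + 9   → row E = row C − 1·row D = (9, 2, −3)   [check: 2·66 − 3·41 = 9]
  16 = 1·9 + 7   → row F = row D − 1·row E = (7, −3, 5)   [check: −3·66 + 5·41 = 7]
  9 = 1·7 + 2   → row G = row E − 1·row F = (2, 5, −8)   [check: 5·66 − 8·41 = 2]
  7 = 3·2 + 1   → row H = row F − 3·row G = (1, −18, 29)   [check: −18·66 + 29·41 = 1]
  2 = 2·1 + 0   → remainder 0, stop. gcd = 1 (last nonzero row H).
The gcd is 1, so 41 is invertible mod 66. The last nonzero row gives −18·66 + 29·41 = 1, so t = 29. So 41^(−1) ≡ 29 (mod 66). Verify: 41 · 29 = 1189 ≡ 1 (mod 66). ✓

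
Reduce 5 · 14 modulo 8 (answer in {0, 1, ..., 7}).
6

Reduce the factors first: 14 ≡ 6 (mod 8), so 5 · 14 ≡ 5 · 6 (mod 8). 5 · 6 = 30. Dividing by 8: 30 = 3·8 + 6. So (5 · 14) mod 8 = 6.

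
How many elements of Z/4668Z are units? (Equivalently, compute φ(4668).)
Z/4668Z has φ(4668) = 1552 units

An element a ∈ Z/4668Z is a unit iff gcd(a, 4668) = 1, so the number of units is φ(4668). φ is multiplicative, with φ(p^e) = p^e − p^(e−1). Factorise 4668 = 2^2 · 3 · 389. Then
  φ(4668) = (2^2 − 2^1) · (3 − 1) · (389 − 1) = 2 · 2 · 388 = 1552.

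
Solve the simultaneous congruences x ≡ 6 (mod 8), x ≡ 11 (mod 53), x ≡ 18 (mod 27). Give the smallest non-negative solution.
The moduli 8, 53, 27 are pairwise coprime, so by the CRT there is a unique solution mod 8·53·27 = 11448.
Solve by successive substitution. Start with x ≡ 6 (mod 8).
  Combine with x ≡ 11 (mod 53): write x = 6 + 8·t and require 6 + 8·t ≡ 11 (mod 53), i.e. 8·t ≡ 11 − 6 ≡ 5 (mod 53). Since 8^(−1) ≡ 20 (mod 53), t ≡ 20·5 ≡ 47 (mod 53). So x ≡ 6 + 8·47 = 382 (mod 424).
  Combine with x ≡ 18 (mod 27): write x = 382 + 424·t and require 382 + 424·t ≡ 18 (mod 27), i.e. 424·t ≡ 18 − 382 ≡ 14 (mod 27). Since 424^(−1) ≡ 10 (mod 27) (424 ≡ 19 (mod 27)), t ≡ 10·14 ≡ 5 (mod 27). So x ≡ 382 + 424·5 = 2502 (mod 11448).
Unique solution in [0, 11448): x = 2502.

Final answer: x ≡ 2502 (mod 11448); the representative in [0, 11448) is 2502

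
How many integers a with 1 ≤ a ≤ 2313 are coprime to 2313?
1536

The number of a ∈ {1, ..., 2313} with gcd(a, 2313) = 1 is by definition Euler's totient φ(2313). φ is multiplicative, with φ(p^e) = p^e − p^(e−1). Factorise 2313 = 3^2 · 257. Then
  φ(2313) = (3^2 − 3^1) · (257 − 1) = 6 · 256 = 1536.
So there are 1536 such integers.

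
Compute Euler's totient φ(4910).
φ(4910) = 1960

φ is multiplicative, with φ(p^e) = p^e − p^(e−1). Factorise 4910 = 2 · 5 · 491. Then
  φ(4910) = (2 − 1) · (5 − 1) · (491 − 1) = 1 · 4 · 490 = 1960.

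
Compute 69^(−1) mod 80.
Apply the extended Euclidean algorithm to (80, 69), tracking rows (r, s, t) with s·80 + t·69 = r. Each division r_prev = q·r_cur + r_new produces the new row as (previous row) − q·(current row):
  row A: (80, 1, 0)   [1·80 + 0·69 = 80]
  row B: (69, 0, 1)   [0·80 + 1·69 = 69]
  80 = 1·69 + 11   → row C = row A − 1·row B = (11, 1, −1)   [check: 1·80 − 1·69 = 11]
  69 = 6·11 + 3   → row D = row B − 6·row C = (3, −6, 7)   [check: −6·80 + 7·69 = 3]
  11 = 3·3 + 2   → row E = row C − 3·row D = (2, 19, −22)   [check: 19·80 − 22·69 = 2]
  3 = 1·2 + 1   → row F = row D − 1·row E = (1, −25, 29)   [check: −25·80 + 29·69 = 1]
  2 = 2·1 + 0   → remainder 0, stop. gcd = 1 (last nonzero row F).
The gcd is 1, so 69 is invertible mod 80. The last nonzero row gives −25·80 + 29·69 = 1, so t = 29. So 69^(−1) ≡ 29 (mod 80). Verify: 69 · 29 = 2001 ≡ 1 (mod 80). ✓

Final answer: 69^(−1) ≡ 29 (mod 80)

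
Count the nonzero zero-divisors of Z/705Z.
In Z/705Z each nonzero element is either a unit (gcd with 705 is 1) or a zero-divisor (gcd > 1). The number of units is φ(705): factorise 705 = 3 · 5 · 47, so φ(705) = (3 − 1) · (5 − 1) · (47 − 1) = 2 · 4 · 46 = 368. The nonzero elements number 705 − 1 = 704. Hence the nonzero zero-divisors number 704 − 368 = 336.

Final answer: Z/705Z has 336 nonzero zero-divisors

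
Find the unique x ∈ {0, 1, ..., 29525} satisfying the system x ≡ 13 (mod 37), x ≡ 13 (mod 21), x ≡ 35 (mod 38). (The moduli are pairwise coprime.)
The moduli 37, 21, 38 are pairwise coprime, so by the CRT there is a unique solution mod 37·21·38 = 29526.
Solve by successive substitution. Start with x ≡ 13 (mod 37).
  Combine with x ≡ 13 (mod 21): write x = 13 + 37·t and require 13 + 37·t ≡ 13 (mod 21), i.e. 37·t ≡ 13 − 13 ≡ 0 (mod 21). Since 37^(−1) ≡ 4 (mod 21) (37 ≡ 16 (mod 21)), t ≡ 4·0 ≡ 0 (mod 21). So x ≡ 13 + 37·0 = 13 (mod 777).
  Combine with x ≡ 35 (mod 38): write x = 13 + 777·t and require 13 + 777·t ≡ 35 (mod 38), i.e. 777·t ≡ 35 − 13 ≡ 22 (mod 38). Since 777^(−1) ≡ 9 (mod 38) (777 ≡ 17 (mod 38)), t ≡ 9·22 ≡ 8 (mod 38). So x ≡ 13 + 777·8 = 6229 (mod 29526).
Unique solution in [0, 29526): x = 6229.

Final answer: x ≡ 6229 (mod 29526); the representative in [0, 29526) is 6229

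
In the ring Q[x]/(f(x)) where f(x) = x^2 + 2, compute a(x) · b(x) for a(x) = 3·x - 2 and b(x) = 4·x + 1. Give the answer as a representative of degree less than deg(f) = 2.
First multiply in Q[x] without reducing: a · b = 12·x^2 - 5·x - 2. Now divide by f(x) = x^2 + 2, eliminating the leading term at each step:
  leading term 12·x^2: subtract (12)·f(x) = 12·x^2 + 24, leaving -5·x - 26
The degree is now < 2, so this is the remainder. Hence a · b ≡ -5·x - 26 in Q[x]/(f).

Final answer: a · b ≡ -5·x - 26 (mod f(x))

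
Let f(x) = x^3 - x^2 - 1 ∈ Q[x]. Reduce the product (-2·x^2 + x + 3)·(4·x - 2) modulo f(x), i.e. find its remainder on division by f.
a · b ≡ 10·x - 14 (mod f(x))

First multiply in Q[x] without reducing: a · b = -8·x^3 + 8·x^2 + 10·x - 6. Now divide by f(x) = x^3 - x^2 - 1, eliminating the leading term at each step:
  leading term -8·x^3: subtract (-8)·f(x) = -8·x^3 + 8·x^2 + 8, leaving 10·x - 14
The degree is now < 3, so this is the remainder. Hence a · b ≡ 10·x - 14 in Q[x]/(f).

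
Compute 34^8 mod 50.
46

Use repeated squaring. Binary(8) = 1000. Walk through the bits of the exponent 8 left-to-right: at each bit after the leading one, square the running value, then multiply by 34 if the bit is 1 (always reducing mod 50):
  bit 1 = 1 (leading): start with 34.
  bit 2 = 0: square 34^2 = 1156 ≡ 6 (mod 50).
  bit 3 = 0: square 6^2 = 36 (mod 50).
  bit 4 = 0: square 36^2 = 1296 ≡ 46 (mod 50).
Final value: 34^8 ≡ 46 (mod 50).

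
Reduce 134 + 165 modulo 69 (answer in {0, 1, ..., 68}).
Reduce the summands first: 134 ≡ 65, 165 ≡ 27 (mod 69), so 134 + 165 ≡ 65 + 27 (mod 69). 65 + 27 = 92; 92 = 1·69 + 23, so (134 + 165) mod 69 = 23.

Final answer: 23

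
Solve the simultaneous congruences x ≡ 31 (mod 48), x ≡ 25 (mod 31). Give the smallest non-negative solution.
x ≡ 1327 (mod 1488); the representative in [0, 1488) is 1327

The moduli 48, 31 are pairwise coprime, so by the CRT there is a unique solution mod 48·31 = 1488.
Solve by successive substitution. Start with x ≡ 31 (mod 48).
  Combine with x ≡ 25 (mod 31): write x = 31 + 48·t and require 31 + 48·t ≡ 25 (mod 31), i.e. 48·t ≡ 25 − 31 ≡ 25 (mod 31). Since 48^(−1) ≡ 11 (mod 31) (48 ≡ 17 (mod 31)), t ≡ 11·25 ≡ 27 (mod 31). So x ≡ 31 + 48·27 = 1327 (mod 1488).
Unique solution in [0, 1488): x = 1327.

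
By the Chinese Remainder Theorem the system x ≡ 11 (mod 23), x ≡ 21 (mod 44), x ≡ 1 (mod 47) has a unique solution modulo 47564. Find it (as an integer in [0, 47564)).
x ≡ 28577 (mod 47564); the representative in [0, 47564) is 28577

The moduli 23, 44, 47 are pairwise coprime, so by the CRT there is a unique solution mod 23·44·47 = 47564.
Solve by successive substitution. Start with x ≡ 11 (mod 23).
  Combine with x ≡ 21 (mod 44): write x = 11 + 23·t and require 11 + 23·t ≡ 21 (mod 44), i.e. 23·t ≡ 21 − 11 ≡ 10 (mod 44). Since 23^(−1) ≡ 23 (mod 44), t ≡ 23·10 ≡ 10 (mod 44). So x ≡ 11 + 23·10 = 241 (mod 1012).
  Combine with x ≡ 1 (mod 47): write x = 241 + 1012·t and require 241 + 1012·t ≡ 1 (mod 47), i.e. 1012·t ≡ 1 − 241 ≡ 42 (mod 47). Since 1012^(−1) ≡ 32 (mod 47) (1012 ≡ 25 (mod 47)), t ≡ 32·42 ≡ 28 (mod 47). So x ≡ 241 + 1012·28 = 28577 (mod 47564).
Unique solution in [0, 47564): x = 28577.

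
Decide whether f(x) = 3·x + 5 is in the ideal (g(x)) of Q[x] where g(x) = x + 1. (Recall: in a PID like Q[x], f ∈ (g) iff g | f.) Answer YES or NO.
In Q[x] the ideal (g) consists of all multiples of g, so f ∈ (g) iff g | f, i.e. iff the remainder of f on division by g is 0. Divide f by g (g is monic, so eliminate the leading term of the running remainder at each step):
  leading term 3·x: subtract (3)·g(x) = 3·x + 3, leaving 2
The remainder r(x) = 2 ≠ 0 (and deg r < deg g), so g ∤ f, i.e. f ∉ (g).

Final answer: NO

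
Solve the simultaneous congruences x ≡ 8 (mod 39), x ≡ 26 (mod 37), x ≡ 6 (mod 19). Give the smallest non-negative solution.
x ≡ 16232 (mod 27417); the representative in [0, 27417) is 16232

The moduli 39, 37, 19 are pairwise coprime, so by the CRT there is a unique solution mod 39·37·19 = 27417.
Solve by successive substitution. Start with x ≡ 8 (mod 39).
  Combine with x ≡ 26 (mod 37): write x = 8 + 39·t and require 8 + 39·t ≡ 26 (mod 37), i.e. 39·t ≡ 26 − 8 ≡ 18 (mod 37). Since 39^(−1) ≡ 19 (mod 37) (39 ≡ 2 (mod 37)), t ≡ 19·18 ≡ 9 (mod 37). So x ≡ 8 + 39·9 = 359 (mod 1443).
  Combine with x ≡ 6 (mod 19): write x = 359 + 1443·t and require 359 + 1443·t ≡ 6 (mod 19), i.e. 1443·t ≡ 6 − 359 ≡ 8 (mod 19). Since 1443^(−1) ≡ 18 (mod 19) (1443 ≡ 18 (mod 19)), t ≡ 18·8 ≡ 11 (mod 19). So x ≡ 359 + 1443·11 = 16232 (mod 27417).
Unique solution in [0, 27417): x = 16232.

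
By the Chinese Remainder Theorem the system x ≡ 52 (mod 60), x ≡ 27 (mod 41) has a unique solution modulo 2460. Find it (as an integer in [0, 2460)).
x ≡ 232 (mod 2460); the representative in [0, 2460) is 232

The moduli 60, 41 are pairwise coprime, so by the CRT there is a unique solution mod 60·41 = 2460.
Solve by successive substitution. Start with x ≡ 52 (mod 60).
  Combine with x ≡ 27 (mod 41): write x = 52 + 60·t and require 52 + 60·t ≡ 27 (mod 41), i.e. 60·t ≡ 27 − 52 ≡ 16 (mod 41). Since 60^(−1) ≡ 13 (mod 41) (60 ≡ 19 (mod 41)), t ≡ 13·16 ≡ 3 (mod 41). So x ≡ 52 + 60·3 = 232 (mod 2460).
Unique solution in [0, 2460): x = 232.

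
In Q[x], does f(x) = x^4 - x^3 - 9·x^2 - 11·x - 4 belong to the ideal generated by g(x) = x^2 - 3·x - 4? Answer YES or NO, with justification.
YES

In Q[x] the ideal (g) consists of all multiples of g, so f ∈ (g) iff g | f, i.e. iff the remainder of f on division by g is 0. Divide f by g (g is monic, so eliminate the leading term of the running remainder at each step):
  leading term x^4: subtract (x^2)·g(x) = x^4 - 3·x^3 - 4·x^2, leaving 2·x^3 - 5·x^2 - 11·x - 4
  leading term 2·x^3: subtract (2·x)·g(x) = 2·x^3 - 6·x^2 - 8·x, leaving x^2 - 3·x - 4
  leading term x^2: subtract (1)·g(x) = x^2 - 3·x - 4, leaving 0
The remainder is 0, so f(x) = g(x) · h(x) with h(x) = x^2 + 2·x + 1. Hence g | f, i.e. f ∈ (g).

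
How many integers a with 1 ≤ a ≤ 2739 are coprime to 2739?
The number of a ∈ {1, ..., 2739} with gcd(a, 2739) = 1 is by definition Euler's totient φ(2739). φ is multiplicative, with φ(p^e) = p^e − p^(e−1). Factorise 2739 = 3 · 11 · 83. Then
  φ(2739) = (3 − 1) · (11 − 1) · (83 − 1) = 2 · 10 · 82 = 1640.
So there are 1640 such integers.

Final answer: 1640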